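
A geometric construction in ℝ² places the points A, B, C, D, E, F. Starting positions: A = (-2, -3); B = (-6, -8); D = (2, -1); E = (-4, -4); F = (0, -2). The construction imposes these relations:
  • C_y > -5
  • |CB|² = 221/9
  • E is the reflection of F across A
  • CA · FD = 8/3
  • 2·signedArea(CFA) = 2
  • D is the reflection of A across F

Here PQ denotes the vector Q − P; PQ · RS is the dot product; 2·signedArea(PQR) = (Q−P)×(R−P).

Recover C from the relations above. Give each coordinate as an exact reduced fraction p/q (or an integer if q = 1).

C = (-8/3, -13/3)

1. C_x = -8/3  [CA · FD = 8/3 ∩ 2·signedArea(CFA) = 2]
2. C_y = -13/3  [CA · FD = 8/3 ∩ 2·signedArea(CFA) = 2]
   → C = (-8/3, -13/3)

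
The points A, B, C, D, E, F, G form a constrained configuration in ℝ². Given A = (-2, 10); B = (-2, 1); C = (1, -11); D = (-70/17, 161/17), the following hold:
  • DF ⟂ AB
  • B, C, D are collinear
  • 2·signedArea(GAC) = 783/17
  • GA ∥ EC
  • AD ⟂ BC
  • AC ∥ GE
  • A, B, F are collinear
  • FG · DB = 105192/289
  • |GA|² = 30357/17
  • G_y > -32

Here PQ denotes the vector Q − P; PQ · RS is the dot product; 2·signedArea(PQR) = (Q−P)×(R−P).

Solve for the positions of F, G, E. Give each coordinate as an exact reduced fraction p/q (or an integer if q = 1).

1. F_x = -2  [A, B, F are collinear ∩ DF ⟂ AB]
2. F_y = 161/17  [A, B, F are collinear ∩ DF ⟂ AB]
   → F = (-2, 161/17)
3. G_x = 104/17  [2·signedArea(GAC) = 783/17 ∩ FG · DB = 105192/289]
4. G_y = -535/17  [2·signedArea(GAC) = 783/17 ∩ FG · DB = 105192/289]
   → G = (104/17, -535/17)
5. E_x = 155/17  [GA ∥ EC ∩ AC ∥ GE]
6. E_y = -892/17  [GA ∥ EC ∩ AC ∥ GE]
   → E = (155/17, -892/17)

E = (155/17, -892/17)
F = (-2, 161/17)
G = (104/17, -535/17)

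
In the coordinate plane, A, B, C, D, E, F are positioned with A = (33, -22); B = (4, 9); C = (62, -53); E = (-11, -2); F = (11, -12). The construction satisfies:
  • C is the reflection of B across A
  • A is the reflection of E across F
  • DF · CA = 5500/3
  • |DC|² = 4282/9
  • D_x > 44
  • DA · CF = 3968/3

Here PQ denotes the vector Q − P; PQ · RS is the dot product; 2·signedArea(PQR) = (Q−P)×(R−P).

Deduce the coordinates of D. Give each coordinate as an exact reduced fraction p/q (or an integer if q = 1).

D = (45, -118/3)

1. D_x = 45  [DF · CA = 5500/3 ∩ DA · CF = 3968/3]
2. D_y = -118/3  [DF · CA = 5500/3 ∩ DA · CF = 3968/3]
   → D = (45, -118/3)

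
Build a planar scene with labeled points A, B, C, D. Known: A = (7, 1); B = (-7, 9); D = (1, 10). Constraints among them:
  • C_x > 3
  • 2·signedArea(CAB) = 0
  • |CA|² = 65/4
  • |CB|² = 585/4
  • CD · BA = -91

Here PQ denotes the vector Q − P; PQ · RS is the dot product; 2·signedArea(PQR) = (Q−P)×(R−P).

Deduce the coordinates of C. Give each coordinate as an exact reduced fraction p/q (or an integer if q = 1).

C = (7/2, 3)

1. C_x = 7/2  [2·signedArea(CAB) = 0 ∩ CD · BA = -91]
2. C_y = 3  [2·signedArea(CAB) = 0 ∩ CD · BA = -91]
   → C = (7/2, 3)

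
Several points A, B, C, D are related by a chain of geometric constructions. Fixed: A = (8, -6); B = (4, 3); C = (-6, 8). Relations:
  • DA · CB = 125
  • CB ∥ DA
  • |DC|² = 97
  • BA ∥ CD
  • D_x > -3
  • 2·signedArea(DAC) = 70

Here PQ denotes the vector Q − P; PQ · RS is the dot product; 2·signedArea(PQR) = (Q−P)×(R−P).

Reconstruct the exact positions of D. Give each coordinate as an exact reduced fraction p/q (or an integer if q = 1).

D = (-2, -1)

1. D_x = -2  [CB ∥ DA ∩ BA ∥ CD]
2. D_y = -1  [CB ∥ DA ∩ BA ∥ CD]
   → D = (-2, -1)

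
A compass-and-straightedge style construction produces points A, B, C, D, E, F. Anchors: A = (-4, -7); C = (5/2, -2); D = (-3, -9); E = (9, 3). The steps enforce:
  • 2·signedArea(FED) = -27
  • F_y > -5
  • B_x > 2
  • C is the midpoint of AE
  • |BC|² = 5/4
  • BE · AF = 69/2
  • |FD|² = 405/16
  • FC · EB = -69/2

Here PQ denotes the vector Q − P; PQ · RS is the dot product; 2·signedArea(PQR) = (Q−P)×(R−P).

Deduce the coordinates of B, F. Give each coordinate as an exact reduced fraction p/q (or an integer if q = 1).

1. F_x = -3/4  [line 12·x + -12·y + -45 = 0 ∩ |FD|² = 405/16]
2. F_y = -9/2  [line 12·x + -12·y + -45 = 0 ∩ |FD|² = 405/16]
   → F = (-3/4, -9/2)
3. B_x = 3  [line -13/4·x + -5/2·y + 9/4 = 0 ∩ |BC|² = 5/4]
4. B_y = -3  [line -13/4·x + -5/2·y + 9/4 = 0 ∩ |BC|² = 5/4]
   → B = (3, -3)

B = (3, -3)
F = (-3/4, -9/2)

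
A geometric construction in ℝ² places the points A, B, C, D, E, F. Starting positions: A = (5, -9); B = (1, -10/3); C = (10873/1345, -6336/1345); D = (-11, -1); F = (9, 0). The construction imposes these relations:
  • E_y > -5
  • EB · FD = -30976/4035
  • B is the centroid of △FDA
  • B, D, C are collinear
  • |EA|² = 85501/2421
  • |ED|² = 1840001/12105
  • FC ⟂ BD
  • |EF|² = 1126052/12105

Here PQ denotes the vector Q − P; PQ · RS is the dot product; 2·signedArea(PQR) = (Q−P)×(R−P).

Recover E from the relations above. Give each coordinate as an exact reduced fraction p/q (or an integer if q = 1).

1. E_x = 2803/4035  [line 20·x + 1·y + -36274/4035 = 0 ∩ |EA|² = 85501/2421]
2. E_y = -19786/4035  [line 20·x + 1·y + -36274/4035 = 0 ∩ |EA|² = 85501/2421]
   → E = (2803/4035, -19786/4035)

E = (2803/4035, -19786/4035)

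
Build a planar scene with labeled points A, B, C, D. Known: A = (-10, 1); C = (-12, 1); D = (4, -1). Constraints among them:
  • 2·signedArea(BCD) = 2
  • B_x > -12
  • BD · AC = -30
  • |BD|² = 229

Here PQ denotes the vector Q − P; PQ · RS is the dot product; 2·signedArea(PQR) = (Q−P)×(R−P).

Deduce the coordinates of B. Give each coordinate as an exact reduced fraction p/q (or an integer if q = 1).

B = (-11, 1)

1. B_x = -11  [2·signedArea(BCD) = 2 ∩ BD · AC = -30]
2. B_y = 1  [2·signedArea(BCD) = 2 ∩ BD · AC = -30]
   → B = (-11, 1)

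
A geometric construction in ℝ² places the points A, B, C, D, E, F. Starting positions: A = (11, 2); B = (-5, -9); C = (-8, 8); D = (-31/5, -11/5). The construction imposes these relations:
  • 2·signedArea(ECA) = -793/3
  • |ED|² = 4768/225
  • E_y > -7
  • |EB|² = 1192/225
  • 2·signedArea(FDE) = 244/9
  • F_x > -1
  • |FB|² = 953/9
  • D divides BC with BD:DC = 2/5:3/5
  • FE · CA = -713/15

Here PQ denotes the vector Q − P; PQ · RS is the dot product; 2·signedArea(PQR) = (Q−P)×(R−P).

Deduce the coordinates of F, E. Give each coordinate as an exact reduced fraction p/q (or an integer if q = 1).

1. E_x = -27/5  [line 6·x + 19·y + 481/3 = 0 ∩ |EB|² = 1192/225]
2. E_y = -101/15  [line 6·x + 19·y + 481/3 = 0 ∩ |EB|² = 1192/225]
   → E = (-27/5, -101/15)
3. F_x = -2/3  [FE · CA = -713/15 ∩ 2·signedArea(FDE) = 244/9]
4. F_y = 1/3  [FE · CA = -713/15 ∩ 2·signedArea(FDE) = 244/9]
   → F = (-2/3, 1/3)

E = (-27/5, -101/15)
F = (-2/3, 1/3)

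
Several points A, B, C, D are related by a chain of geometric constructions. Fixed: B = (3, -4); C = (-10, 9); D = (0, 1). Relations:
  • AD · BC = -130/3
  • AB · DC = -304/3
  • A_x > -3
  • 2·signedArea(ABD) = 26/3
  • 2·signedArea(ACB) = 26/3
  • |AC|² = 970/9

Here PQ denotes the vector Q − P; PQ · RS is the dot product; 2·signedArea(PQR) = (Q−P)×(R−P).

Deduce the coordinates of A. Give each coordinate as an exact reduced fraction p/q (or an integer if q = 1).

A = (-7/3, 2)

1. A_x = -7/3  [AB · DC = -304/3 ∩ 2·signedArea(ABD) = 26/3]
2. A_y = 2  [AB · DC = -304/3 ∩ 2·signedArea(ABD) = 26/3]
   → A = (-7/3, 2)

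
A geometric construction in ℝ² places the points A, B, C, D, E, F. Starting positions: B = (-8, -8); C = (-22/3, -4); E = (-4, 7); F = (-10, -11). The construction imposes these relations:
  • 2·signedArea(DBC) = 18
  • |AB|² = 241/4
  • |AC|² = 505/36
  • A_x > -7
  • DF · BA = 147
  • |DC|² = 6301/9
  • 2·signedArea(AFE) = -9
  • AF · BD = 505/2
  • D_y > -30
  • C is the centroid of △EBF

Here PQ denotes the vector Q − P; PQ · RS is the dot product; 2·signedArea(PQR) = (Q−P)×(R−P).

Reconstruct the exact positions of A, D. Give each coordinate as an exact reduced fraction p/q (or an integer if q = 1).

A = (-6, -1/2)
D = (-16, -29)

1. A_x = -6  [line -18·x + 6·y + -105 = 0 ∩ |AB|² = 241/4]
2. A_y = -1/2  [line -18·x + 6·y + -105 = 0 ∩ |AB|² = 241/4]
   → A = (-6, -1/2)
3. D_x = -16  [DF · BA = 147 ∩ AF · BD = 505/2]
4. D_y = -29  [DF · BA = 147 ∩ AF · BD = 505/2]
   → D = (-16, -29)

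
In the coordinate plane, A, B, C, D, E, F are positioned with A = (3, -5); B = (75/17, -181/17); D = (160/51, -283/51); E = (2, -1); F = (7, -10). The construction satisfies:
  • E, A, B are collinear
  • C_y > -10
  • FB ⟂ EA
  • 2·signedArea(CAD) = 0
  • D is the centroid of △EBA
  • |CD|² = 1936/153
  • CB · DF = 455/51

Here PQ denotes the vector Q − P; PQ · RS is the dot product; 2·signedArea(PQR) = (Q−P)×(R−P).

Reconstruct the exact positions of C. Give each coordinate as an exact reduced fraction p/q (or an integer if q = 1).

C = (4, -9)

1. C_x = 4  [2·signedArea(CAD) = 0 ∩ CB · DF = 455/51]
2. C_y = -9  [2·signedArea(CAD) = 0 ∩ CB · DF = 455/51]
   → C = (4, -9)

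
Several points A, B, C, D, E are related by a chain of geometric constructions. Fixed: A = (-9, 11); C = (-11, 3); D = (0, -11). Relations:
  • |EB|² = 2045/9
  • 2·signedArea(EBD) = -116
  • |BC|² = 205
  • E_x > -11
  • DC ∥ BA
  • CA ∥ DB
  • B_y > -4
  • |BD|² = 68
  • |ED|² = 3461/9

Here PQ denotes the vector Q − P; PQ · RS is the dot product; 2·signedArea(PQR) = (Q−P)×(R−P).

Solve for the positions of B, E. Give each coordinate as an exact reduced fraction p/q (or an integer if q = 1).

1. B_x = 2  [DC ∥ BA ∩ CA ∥ DB]
2. B_y = -3  [DC ∥ BA ∩ CA ∥ DB]
   → B = (2, -3)
3. E_x = -31/3  [line 8·x + -2·y + 94 = 0 ∩ |ED|² = 3461/9]
4. E_y = 17/3  [line 8·x + -2·y + 94 = 0 ∩ |ED|² = 3461/9]
   → E = (-31/3, 17/3)

B = (2, -3)
E = (-31/3, 17/3)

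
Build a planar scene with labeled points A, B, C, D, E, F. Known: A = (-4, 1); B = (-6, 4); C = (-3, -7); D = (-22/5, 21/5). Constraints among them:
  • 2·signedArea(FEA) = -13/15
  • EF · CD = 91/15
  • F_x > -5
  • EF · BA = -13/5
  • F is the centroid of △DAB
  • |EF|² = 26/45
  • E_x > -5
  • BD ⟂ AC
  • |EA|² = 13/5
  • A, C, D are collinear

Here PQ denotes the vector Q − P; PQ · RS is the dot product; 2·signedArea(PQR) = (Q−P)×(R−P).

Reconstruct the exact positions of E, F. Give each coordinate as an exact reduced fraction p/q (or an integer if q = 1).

1. F_x = -24/5  [F is the centroid of △DAB]
2. F_y = 46/15  [F is the centroid of △DAB]
   → F = (-24/5, 46/15)
3. E_x = -21/5  [EF · BA = -13/5 ∩ 2·signedArea(FEA) = -13/15]
4. E_y = 13/5  [EF · BA = -13/5 ∩ 2·signedArea(FEA) = -13/15]
   → E = (-21/5, 13/5)

E = (-21/5, 13/5)
F = (-24/5, 46/15)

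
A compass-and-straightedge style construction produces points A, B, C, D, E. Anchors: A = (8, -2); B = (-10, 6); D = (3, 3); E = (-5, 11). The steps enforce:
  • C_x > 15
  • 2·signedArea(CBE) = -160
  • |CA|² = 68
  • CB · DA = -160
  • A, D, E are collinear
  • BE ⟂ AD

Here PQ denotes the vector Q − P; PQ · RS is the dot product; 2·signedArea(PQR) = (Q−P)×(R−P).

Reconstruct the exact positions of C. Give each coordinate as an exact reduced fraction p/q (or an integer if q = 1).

1. C_x = 16  [line -5·x + 5·y + 80 = 0 ∩ |CA|² = 68]
2. C_y = 0  [line -5·x + 5·y + 80 = 0 ∩ |CA|² = 68]
   → C = (16, 0)

C = (16, 0)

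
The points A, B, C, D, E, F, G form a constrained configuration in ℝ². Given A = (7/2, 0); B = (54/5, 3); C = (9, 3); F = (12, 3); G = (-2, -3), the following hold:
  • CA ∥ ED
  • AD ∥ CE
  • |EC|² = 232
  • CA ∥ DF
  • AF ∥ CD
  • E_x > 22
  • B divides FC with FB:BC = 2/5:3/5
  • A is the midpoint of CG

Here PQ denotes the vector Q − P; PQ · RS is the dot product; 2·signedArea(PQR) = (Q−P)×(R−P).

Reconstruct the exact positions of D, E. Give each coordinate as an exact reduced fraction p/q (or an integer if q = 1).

D = (35/2, 6)
E = (23, 9)

1. D_x = 35/2  [CA ∥ DF ∩ AF ∥ CD]
2. D_y = 6  [CA ∥ DF ∩ AF ∥ CD]
   → D = (35/2, 6)
3. E_x = 23  [CA ∥ ED ∩ AD ∥ CE]
4. E_y = 9  [CA ∥ ED ∩ AD ∥ CE]
   → E = (23, 9)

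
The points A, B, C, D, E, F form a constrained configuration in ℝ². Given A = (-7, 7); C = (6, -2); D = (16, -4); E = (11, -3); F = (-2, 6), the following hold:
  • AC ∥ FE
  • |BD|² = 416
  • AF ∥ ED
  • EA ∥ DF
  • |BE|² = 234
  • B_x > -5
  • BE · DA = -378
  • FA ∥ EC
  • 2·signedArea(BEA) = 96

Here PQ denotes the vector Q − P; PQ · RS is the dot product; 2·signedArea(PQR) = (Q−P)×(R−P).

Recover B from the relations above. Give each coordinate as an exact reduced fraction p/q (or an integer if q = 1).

1. B_x = -4  [2·signedArea(BEA) = 96 ∩ BE · DA = -378]
2. B_y = 0  [2·signedArea(BEA) = 96 ∩ BE · DA = -378]
   → B = (-4, 0)

B = (-4, 0)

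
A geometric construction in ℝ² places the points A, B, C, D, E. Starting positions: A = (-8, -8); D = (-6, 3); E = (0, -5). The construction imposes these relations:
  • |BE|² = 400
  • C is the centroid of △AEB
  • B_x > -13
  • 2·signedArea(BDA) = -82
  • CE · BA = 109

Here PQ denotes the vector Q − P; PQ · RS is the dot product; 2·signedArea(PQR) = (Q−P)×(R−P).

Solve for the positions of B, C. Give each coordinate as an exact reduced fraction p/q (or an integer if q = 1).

B = (-12, 11)
C = (-20/3, -2/3)

1. B_x = -12  [line 11·x + -2·y + 154 = 0 ∩ |BE|² = 400]
2. B_y = 11  [line 11·x + -2·y + 154 = 0 ∩ |BE|² = 400]
   → B = (-12, 11)
3. C_x = -20/3  [C is the centroid of △AEB]
4. C_y = -2/3  [C is the centroid of △AEB]
   → C = (-20/3, -2/3)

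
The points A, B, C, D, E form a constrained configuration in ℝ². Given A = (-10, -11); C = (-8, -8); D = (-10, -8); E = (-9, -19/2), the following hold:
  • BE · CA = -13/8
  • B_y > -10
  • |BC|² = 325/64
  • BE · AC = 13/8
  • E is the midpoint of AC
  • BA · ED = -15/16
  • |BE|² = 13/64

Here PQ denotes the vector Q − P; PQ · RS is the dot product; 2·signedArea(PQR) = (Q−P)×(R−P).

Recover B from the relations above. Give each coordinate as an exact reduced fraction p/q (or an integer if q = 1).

B = (-37/4, -79/8)

1. B_x = -37/4  [BE · CA = -13/8 ∩ BA · ED = -15/16]
2. B_y = -79/8  [BE · CA = -13/8 ∩ BA · ED = -15/16]
   → B = (-37/4, -79/8)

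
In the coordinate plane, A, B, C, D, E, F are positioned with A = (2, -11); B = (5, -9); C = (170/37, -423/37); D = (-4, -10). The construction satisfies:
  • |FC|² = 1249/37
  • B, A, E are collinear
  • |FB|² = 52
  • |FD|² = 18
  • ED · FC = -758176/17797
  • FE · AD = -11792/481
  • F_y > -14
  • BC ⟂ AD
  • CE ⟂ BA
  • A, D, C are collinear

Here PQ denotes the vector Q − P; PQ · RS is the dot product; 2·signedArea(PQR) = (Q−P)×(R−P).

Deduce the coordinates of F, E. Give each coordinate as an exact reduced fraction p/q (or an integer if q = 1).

E = (1730/481, -4779/481)
F = (-1, -13)

1. E_x = 1730/481  [B, A, E are collinear ∩ CE ⟂ BA]
2. E_y = -4779/481  [B, A, E are collinear ∩ CE ⟂ BA]
   → E = (1730/481, -4779/481)
3. F_x = -1  [FE · AD = -11792/481 ∩ ED · FC = -758176/17797]
4. F_y = -13  [FE · AD = -11792/481 ∩ ED · FC = -758176/17797]
   → F = (-1, -13)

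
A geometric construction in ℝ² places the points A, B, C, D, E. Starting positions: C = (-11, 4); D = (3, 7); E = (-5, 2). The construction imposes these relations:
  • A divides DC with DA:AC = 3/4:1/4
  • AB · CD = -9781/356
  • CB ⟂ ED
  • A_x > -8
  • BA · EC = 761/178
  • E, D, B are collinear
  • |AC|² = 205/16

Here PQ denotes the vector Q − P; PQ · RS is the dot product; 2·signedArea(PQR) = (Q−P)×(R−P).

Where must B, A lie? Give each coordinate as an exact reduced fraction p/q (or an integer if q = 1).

A = (-15/2, 19/4)
B = (-749/89, -12/89)

1. B_x = -749/89  [E, D, B are collinear ∩ CB ⟂ ED]
2. B_y = -12/89  [E, D, B are collinear ∩ CB ⟂ ED]
   → B = (-749/89, -12/89)
3. A_x = -15/2  [A divides DC with DA:AC = 3/4:1/4]
4. A_y = 19/4  [A divides DC with DA:AC = 3/4:1/4]
   → A = (-15/2, 19/4)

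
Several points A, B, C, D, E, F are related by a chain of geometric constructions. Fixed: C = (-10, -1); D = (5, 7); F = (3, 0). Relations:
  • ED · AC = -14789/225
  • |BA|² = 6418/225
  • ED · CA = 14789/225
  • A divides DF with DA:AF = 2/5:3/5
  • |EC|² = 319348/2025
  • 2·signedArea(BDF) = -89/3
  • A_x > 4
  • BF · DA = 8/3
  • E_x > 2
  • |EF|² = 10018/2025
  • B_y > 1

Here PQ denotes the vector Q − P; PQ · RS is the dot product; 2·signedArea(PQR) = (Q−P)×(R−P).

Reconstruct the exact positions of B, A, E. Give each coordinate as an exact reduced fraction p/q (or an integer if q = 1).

1. A_x = 21/5  [A divides DF with DA:AF = 2/5:3/5]
2. A_y = 21/5  [A divides DF with DA:AF = 2/5:3/5]
   → A = (21/5, 21/5)
3. E_x = 98/45  [line -71/5·x + -26/5·y + 9376/225 = 0 ∩ |EC|² = 319348/2025]
4. E_y = 31/15  [line -71/5·x + -26/5·y + 9376/225 = 0 ∩ |EC|² = 319348/2025]
   → E = (98/45, 31/15)
5. B_x = -2/3  [2·signedArea(BDF) = -89/3 ∩ BF · DA = 8/3]
6. B_y = 2  [2·signedArea(BDF) = -89/3 ∩ BF · DA = 8/3]
   → B = (-2/3, 2)

A = (21/5, 21/5)
B = (-2/3, 2)
E = (98/45, 31/15)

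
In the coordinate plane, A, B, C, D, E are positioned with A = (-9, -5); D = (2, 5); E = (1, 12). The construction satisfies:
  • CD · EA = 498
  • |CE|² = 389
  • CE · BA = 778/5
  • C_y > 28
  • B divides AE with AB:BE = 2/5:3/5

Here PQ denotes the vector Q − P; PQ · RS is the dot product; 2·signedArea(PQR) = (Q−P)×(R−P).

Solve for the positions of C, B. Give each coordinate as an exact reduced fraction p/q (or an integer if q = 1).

1. C_x = 11  [line 10·x + 17·y + -603 = 0 ∩ |CE|² = 389]
2. C_y = 29  [line 10·x + 17·y + -603 = 0 ∩ |CE|² = 389]
   → C = (11, 29)
3. B_x = -5  [B divides AE with AB:BE = 2/5:3/5]
4. B_y = 9/5  [B divides AE with AB:BE = 2/5:3/5]
   → B = (-5, 9/5)

B = (-5, 9/5)
C = (11, 29)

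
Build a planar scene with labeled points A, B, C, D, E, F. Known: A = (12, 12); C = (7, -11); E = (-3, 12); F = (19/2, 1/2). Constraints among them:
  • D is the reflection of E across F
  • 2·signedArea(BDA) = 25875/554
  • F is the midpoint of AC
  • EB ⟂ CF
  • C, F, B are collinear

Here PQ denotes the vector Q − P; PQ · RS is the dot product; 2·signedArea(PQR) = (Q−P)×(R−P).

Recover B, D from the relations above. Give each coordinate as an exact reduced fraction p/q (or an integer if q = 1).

B = (6273/554, 4923/554)
D = (22, -11)

1. B_x = 6273/554  [C, F, B are collinear ∩ EB ⟂ CF]
2. B_y = 4923/554  [C, F, B are collinear ∩ EB ⟂ CF]
   → B = (6273/554, 4923/554)
3. D_x = 22  [D is the reflection of E across F]
4. D_y = -11  [D is the reflection of E across F]
   → D = (22, -11)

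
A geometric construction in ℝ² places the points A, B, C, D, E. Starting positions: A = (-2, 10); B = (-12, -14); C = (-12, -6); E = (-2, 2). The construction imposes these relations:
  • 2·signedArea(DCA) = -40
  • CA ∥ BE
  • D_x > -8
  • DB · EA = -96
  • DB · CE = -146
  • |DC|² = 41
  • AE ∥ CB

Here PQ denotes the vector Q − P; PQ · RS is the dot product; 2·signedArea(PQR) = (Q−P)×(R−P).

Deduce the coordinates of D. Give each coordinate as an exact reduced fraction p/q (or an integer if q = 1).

D = (-7, -2)

1. D_x = -7  [2·signedArea(DCA) = -40 ∩ DB · CE = -146]
2. D_y = -2  [2·signedArea(DCA) = -40 ∩ DB · CE = -146]
   → D = (-7, -2)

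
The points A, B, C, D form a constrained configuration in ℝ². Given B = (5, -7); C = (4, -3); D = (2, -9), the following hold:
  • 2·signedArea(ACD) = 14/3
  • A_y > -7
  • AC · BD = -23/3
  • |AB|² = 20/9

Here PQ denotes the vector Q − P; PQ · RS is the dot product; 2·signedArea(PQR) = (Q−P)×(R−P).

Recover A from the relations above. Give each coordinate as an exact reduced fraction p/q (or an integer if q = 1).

1. A_x = 11/3  [AC · BD = -23/3 ∩ 2·signedArea(ACD) = 14/3]
2. A_y = -19/3  [AC · BD = -23/3 ∩ 2·signedArea(ACD) = 14/3]
   → A = (11/3, -19/3)

A = (11/3, -19/3)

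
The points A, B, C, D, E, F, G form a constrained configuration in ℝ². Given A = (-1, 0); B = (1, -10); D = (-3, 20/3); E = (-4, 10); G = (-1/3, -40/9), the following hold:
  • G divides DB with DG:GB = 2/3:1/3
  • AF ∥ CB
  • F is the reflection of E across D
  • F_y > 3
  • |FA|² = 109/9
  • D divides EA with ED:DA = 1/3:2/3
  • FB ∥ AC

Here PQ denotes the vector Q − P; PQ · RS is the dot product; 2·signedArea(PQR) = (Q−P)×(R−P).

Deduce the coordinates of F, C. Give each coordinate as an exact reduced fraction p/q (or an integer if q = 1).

C = (2, -40/3)
F = (-2, 10/3)

1. F_x = -2  [F is the reflection of E across D]
2. F_y = 10/3  [F is the reflection of E across D]
   → F = (-2, 10/3)
3. C_x = 2  [AF ∥ CB ∩ FB ∥ AC]
4. C_y = -40/3  [AF ∥ CB ∩ FB ∥ AC]
   → C = (2, -40/3)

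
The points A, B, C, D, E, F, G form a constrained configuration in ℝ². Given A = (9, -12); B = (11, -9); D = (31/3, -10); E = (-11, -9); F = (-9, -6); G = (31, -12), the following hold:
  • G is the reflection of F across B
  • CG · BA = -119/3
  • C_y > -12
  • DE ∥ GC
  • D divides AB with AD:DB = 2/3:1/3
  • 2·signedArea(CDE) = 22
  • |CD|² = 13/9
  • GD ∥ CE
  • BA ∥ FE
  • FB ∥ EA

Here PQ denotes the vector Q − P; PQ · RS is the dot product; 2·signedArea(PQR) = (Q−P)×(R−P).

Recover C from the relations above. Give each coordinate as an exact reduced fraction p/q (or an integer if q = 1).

1. C_x = 29/3  [GD ∥ CE ∩ DE ∥ GC]
2. C_y = -11  [GD ∥ CE ∩ DE ∥ GC]
   → C = (29/3, -11)

C = (29/3, -11)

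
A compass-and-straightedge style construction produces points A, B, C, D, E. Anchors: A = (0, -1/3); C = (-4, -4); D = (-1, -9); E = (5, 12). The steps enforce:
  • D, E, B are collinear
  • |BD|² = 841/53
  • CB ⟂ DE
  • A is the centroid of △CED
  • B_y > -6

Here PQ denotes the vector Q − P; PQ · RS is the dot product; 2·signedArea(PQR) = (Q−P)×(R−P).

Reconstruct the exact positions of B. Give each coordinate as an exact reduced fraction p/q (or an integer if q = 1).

B = (5/53, -274/53)

1. B_x = 5/53  [D, E, B are collinear ∩ CB ⟂ DE]
2. B_y = -274/53  [D, E, B are collinear ∩ CB ⟂ DE]
   → B = (5/53, -274/53)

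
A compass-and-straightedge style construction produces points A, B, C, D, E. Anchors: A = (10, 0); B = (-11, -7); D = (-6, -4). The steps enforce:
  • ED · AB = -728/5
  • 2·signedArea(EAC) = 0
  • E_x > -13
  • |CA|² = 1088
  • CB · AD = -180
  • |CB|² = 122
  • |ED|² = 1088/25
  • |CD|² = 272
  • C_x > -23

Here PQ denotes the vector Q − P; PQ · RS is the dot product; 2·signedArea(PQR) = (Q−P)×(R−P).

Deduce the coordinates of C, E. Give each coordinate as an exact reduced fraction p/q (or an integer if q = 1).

1. C_x = -22  [line 16·x + 4·y + 384 = 0 ∩ |CA|² = 1088]
2. C_y = -8  [line 16·x + 4·y + 384 = 0 ∩ |CA|² = 1088]
   → C = (-22, -8)
3. E_x = -62/5  [2·signedArea(EAC) = 0 ∩ ED · AB = -728/5]
4. E_y = -28/5  [2·signedArea(EAC) = 0 ∩ ED · AB = -728/5]
   → E = (-62/5, -28/5)

C = (-22, -8)
E = (-62/5, -28/5)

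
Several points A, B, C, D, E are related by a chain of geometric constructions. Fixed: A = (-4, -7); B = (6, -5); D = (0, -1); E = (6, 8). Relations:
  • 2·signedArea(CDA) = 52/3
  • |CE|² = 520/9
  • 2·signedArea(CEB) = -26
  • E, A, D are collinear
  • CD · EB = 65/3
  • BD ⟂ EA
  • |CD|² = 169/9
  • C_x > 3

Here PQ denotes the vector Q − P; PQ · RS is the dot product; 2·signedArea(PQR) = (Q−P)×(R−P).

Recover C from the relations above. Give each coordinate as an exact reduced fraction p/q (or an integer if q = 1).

C = (4, 2/3)

1. C_x = 4  [2·signedArea(CEB) = -26 ∩ CD · EB = 65/3]
2. C_y = 2/3  [2·signedArea(CEB) = -26 ∩ CD · EB = 65/3]
   → C = (4, 2/3)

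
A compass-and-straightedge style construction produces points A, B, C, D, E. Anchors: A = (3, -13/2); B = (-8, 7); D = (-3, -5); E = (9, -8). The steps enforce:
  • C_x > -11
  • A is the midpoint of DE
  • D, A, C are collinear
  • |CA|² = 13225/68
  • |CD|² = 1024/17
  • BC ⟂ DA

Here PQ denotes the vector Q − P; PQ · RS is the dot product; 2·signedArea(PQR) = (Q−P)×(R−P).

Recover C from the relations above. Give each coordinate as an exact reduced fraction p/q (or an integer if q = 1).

1. C_x = -179/17  [D, A, C are collinear ∩ BC ⟂ DA]
2. C_y = -53/17  [D, A, C are collinear ∩ BC ⟂ DA]
   → C = (-179/17, -53/17)

C = (-179/17, -53/17)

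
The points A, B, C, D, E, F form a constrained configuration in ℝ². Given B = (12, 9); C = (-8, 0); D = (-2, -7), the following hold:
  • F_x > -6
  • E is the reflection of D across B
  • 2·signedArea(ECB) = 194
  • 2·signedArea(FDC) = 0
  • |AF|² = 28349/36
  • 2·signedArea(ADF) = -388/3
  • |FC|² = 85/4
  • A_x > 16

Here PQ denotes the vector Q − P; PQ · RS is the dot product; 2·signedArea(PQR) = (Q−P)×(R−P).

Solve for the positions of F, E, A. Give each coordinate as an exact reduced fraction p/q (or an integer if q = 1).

A = (50/3, 43/3)
E = (26, 25)
F = (-5, -7/2)

1. F_x = -5  [line -7·x + -6·y + -56 = 0 ∩ |FC|² = 85/4]
2. F_y = -7/2  [line -7·x + -6·y + -56 = 0 ∩ |FC|² = 85/4]
   → F = (-5, -7/2)
3. E_x = 26  [E is the reflection of D across B]
4. E_y = 25  [E is the reflection of D across B]
   → E = (26, 25)
5. A_x = 50/3  [line -7/2·x + -3·y + 304/3 = 0 ∩ |AF|² = 28349/36]
6. A_y = 43/3  [line -7/2·x + -3·y + 304/3 = 0 ∩ |AF|² = 28349/36]
   → A = (50/3, 43/3)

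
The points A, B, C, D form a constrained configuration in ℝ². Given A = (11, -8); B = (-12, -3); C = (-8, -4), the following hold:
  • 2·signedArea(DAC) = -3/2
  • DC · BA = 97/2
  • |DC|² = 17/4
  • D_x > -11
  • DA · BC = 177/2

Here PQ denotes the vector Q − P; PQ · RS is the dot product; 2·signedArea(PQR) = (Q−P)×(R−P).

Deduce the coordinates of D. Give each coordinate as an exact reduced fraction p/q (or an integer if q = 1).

D = (-10, -7/2)

1. D_x = -10  [DA · BC = 177/2 ∩ DC · BA = 97/2]
2. D_y = -7/2  [DA · BC = 177/2 ∩ DC · BA = 97/2]
   → D = (-10, -7/2)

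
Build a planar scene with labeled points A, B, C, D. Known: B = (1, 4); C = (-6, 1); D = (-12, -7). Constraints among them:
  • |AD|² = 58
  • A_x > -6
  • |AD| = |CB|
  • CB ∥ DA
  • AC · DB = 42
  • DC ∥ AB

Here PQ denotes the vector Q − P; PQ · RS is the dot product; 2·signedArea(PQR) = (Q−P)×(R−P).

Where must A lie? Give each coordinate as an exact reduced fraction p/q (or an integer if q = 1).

1. A_x = -5  [DC ∥ AB ∩ CB ∥ DA]
2. A_y = -4  [DC ∥ AB ∩ CB ∥ DA]
   → A = (-5, -4)

A = (-5, -4)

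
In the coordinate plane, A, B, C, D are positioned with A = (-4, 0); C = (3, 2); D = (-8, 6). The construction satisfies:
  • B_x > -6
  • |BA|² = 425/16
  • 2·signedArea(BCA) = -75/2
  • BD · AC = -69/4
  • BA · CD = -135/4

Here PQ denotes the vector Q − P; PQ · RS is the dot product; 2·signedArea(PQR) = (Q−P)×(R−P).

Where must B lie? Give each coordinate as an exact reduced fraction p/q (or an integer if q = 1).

1. B_x = -21/4  [BD · AC = -69/4 ∩ BA · CD = -135/4]
2. B_y = 5  [BD · AC = -69/4 ∩ BA · CD = -135/4]
   → B = (-21/4, 5)

B = (-21/4, 5)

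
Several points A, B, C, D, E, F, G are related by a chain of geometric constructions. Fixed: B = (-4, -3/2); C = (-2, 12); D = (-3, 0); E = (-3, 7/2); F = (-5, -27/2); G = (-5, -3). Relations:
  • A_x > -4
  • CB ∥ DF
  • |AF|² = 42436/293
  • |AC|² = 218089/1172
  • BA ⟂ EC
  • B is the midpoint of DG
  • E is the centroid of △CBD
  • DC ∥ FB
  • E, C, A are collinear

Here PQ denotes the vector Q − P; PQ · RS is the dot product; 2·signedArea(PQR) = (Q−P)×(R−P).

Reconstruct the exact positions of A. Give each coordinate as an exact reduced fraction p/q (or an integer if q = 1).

A = (-1053/293, -907/586)

1. A_x = -1053/293  [E, C, A are collinear ∩ BA ⟂ EC]
2. A_y = -907/586  [E, C, A are collinear ∩ BA ⟂ EC]
   → A = (-1053/293, -907/586)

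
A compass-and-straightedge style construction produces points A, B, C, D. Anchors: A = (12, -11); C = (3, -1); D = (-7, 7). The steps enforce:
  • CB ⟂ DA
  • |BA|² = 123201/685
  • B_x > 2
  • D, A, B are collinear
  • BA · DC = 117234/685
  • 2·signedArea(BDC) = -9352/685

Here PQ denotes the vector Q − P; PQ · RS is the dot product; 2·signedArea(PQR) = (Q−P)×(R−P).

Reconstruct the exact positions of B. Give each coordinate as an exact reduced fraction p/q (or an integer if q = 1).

1. B_x = 1551/685  [D, A, B are collinear ∩ CB ⟂ DA]
2. B_y = -1217/685  [D, A, B are collinear ∩ CB ⟂ DA]
   → B = (1551/685, -1217/685)

B = (1551/685, -1217/685)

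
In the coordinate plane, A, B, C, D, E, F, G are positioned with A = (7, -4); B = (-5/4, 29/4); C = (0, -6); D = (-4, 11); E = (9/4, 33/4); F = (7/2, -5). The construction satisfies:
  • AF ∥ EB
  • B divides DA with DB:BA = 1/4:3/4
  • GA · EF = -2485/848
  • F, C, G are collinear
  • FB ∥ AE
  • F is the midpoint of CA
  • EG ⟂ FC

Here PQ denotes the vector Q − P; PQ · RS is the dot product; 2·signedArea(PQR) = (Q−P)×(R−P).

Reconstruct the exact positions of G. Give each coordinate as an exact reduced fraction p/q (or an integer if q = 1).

G = (1239/212, -459/106)

1. G_x = 1239/212  [F, C, G are collinear ∩ EG ⟂ FC]
2. G_y = -459/106  [F, C, G are collinear ∩ EG ⟂ FC]
   → G = (1239/212, -459/106)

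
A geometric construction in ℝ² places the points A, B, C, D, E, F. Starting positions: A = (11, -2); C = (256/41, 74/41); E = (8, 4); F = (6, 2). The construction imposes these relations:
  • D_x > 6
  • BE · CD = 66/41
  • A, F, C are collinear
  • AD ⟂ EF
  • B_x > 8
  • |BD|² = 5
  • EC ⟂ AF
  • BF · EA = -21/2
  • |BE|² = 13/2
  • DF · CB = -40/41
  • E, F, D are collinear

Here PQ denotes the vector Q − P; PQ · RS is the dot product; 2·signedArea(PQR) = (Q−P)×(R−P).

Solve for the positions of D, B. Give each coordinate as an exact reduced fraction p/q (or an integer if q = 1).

1. D_x = 13/2  [E, F, D are collinear ∩ AD ⟂ EF]
2. D_y = 5/2  [E, F, D are collinear ∩ AD ⟂ EF]
   → D = (13/2, 5/2)
3. B_x = 17/2  [BF · EA = -21/2 ∩ DF · CB = -40/41]
4. B_y = 3/2  [BF · EA = -21/2 ∩ DF · CB = -40/41]
   → B = (17/2, 3/2)

B = (17/2, 3/2)
D = (13/2, 5/2)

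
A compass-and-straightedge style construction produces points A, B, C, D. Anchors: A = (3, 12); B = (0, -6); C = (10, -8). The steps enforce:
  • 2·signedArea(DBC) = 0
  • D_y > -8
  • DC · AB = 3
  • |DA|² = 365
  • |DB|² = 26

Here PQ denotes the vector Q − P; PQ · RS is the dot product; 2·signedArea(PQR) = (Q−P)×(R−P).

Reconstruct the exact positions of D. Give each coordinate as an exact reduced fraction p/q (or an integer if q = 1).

D = (5, -7)

1. D_x = 5  [2·signedArea(DBC) = 0 ∩ DC · AB = 3]
2. D_y = -7  [2·signedArea(DBC) = 0 ∩ DC · AB = 3]
   → D = (5, -7)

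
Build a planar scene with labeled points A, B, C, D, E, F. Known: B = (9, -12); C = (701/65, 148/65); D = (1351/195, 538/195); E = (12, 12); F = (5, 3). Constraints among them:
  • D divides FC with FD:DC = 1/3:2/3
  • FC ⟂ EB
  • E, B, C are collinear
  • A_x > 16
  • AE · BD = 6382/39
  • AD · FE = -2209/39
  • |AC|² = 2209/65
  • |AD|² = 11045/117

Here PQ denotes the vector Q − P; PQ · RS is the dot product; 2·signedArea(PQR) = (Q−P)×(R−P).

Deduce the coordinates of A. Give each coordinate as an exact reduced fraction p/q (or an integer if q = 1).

A = (1077/65, 101/65)

1. A_x = 1077/65  [AE · BD = 6382/39 ∩ AD · FE = -2209/39]
2. A_y = 101/65  [AE · BD = 6382/39 ∩ AD · FE = -2209/39]
   → A = (1077/65, 101/65)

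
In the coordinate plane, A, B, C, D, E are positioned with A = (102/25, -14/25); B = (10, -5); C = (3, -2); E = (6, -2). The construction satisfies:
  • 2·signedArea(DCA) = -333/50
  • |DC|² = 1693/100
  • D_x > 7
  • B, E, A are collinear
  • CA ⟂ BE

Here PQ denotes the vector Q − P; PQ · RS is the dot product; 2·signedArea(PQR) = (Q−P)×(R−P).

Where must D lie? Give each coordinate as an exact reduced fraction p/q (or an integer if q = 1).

1. D_x = 176/25  [line -36/25·x + 27/25·y + 657/50 = 0 ∩ |DC|² = 1693/100]
2. D_y = -139/50  [line -36/25·x + 27/25·y + 657/50 = 0 ∩ |DC|² = 1693/100]
   → D = (176/25, -139/50)

D = (176/25, -139/50)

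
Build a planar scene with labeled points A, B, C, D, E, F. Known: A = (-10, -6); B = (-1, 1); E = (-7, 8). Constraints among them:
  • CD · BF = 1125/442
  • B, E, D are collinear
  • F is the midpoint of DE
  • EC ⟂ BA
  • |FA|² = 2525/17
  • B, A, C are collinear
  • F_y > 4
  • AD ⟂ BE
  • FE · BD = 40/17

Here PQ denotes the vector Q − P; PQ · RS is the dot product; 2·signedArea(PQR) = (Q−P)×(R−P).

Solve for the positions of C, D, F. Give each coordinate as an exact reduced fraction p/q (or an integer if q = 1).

C = (-35/26, 19/26)
D = (-23/17, 24/17)
F = (-71/17, 80/17)

1. C_x = -35/26  [B, A, C are collinear ∩ EC ⟂ BA]
2. C_y = 19/26  [B, A, C are collinear ∩ EC ⟂ BA]
   → C = (-35/26, 19/26)
3. D_x = -23/17  [B, E, D are collinear ∩ AD ⟂ BE]
4. D_y = 24/17  [B, E, D are collinear ∩ AD ⟂ BE]
   → D = (-23/17, 24/17)
5. F_x = -71/17  [F is the midpoint of DE]
6. F_y = 80/17  [F is the midpoint of DE]
   → F = (-71/17, 80/17)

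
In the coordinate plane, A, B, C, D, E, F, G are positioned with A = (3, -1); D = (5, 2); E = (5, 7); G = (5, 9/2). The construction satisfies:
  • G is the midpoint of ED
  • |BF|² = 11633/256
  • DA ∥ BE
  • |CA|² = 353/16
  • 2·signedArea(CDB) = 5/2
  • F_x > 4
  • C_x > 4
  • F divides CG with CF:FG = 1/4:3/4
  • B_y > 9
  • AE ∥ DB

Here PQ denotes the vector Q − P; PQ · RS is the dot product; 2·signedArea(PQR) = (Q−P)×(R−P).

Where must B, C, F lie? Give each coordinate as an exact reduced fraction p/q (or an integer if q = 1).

1. B_x = 7  [DA ∥ BE ∩ AE ∥ DB]
2. B_y = 10  [DA ∥ BE ∩ AE ∥ DB]
   → B = (7, 10)
3. C_x = 5  [line -8·x + 2·y + 67/2 = 0 ∩ |CA|² = 353/16]
4. C_y = 13/4  [line -8·x + 2·y + 67/2 = 0 ∩ |CA|² = 353/16]
   → C = (5, 13/4)
5. F_x = 5  [F divides CG with CF:FG = 1/4:3/4]
6. F_y = 57/16  [F divides CG with CF:FG = 1/4:3/4]
   → F = (5, 57/16)

B = (7, 10)
C = (5, 13/4)
F = (5, 57/16)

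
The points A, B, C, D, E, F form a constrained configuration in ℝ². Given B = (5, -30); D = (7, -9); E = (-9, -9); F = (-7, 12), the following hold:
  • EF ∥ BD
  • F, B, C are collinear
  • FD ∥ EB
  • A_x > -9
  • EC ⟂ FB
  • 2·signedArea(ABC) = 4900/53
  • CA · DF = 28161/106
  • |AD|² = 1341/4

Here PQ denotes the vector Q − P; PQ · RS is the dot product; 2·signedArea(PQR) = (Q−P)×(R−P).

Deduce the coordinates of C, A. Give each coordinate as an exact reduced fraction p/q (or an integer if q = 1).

1. C_x = -85/53  [F, B, C are collinear ∩ EC ⟂ FB]
2. C_y = -365/53  [F, B, C are collinear ∩ EC ⟂ FB]
   → C = (-85/53, -365/53)
3. A_x = -8  [2·signedArea(ABC) = 4900/53 ∩ CA · DF = 28161/106]
4. A_y = 3/2  [2·signedArea(ABC) = 4900/53 ∩ CA · DF = 28161/106]
   → A = (-8, 3/2)

A = (-8, 3/2)
C = (-85/53, -365/53)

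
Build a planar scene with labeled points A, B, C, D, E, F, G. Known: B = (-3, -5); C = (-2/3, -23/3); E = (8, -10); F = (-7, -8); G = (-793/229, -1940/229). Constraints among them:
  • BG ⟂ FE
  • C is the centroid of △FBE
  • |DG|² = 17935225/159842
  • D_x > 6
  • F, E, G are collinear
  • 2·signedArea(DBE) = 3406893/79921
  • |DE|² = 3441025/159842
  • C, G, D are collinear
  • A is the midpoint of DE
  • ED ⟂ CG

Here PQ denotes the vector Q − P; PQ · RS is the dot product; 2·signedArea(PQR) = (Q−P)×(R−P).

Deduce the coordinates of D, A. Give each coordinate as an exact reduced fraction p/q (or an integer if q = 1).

1. D_x = 1073573/159842  [C, G, D are collinear ∩ ED ⟂ CG]
2. D_y = -885729/159842  [C, G, D are collinear ∩ ED ⟂ CG]
   → D = (1073573/159842, -885729/159842)
3. A_x = 2352309/319684  [A is the midpoint of DE]
4. A_y = -2484149/319684  [A is the midpoint of DE]
   → A = (2352309/319684, -2484149/319684)

A = (2352309/319684, -2484149/319684)
D = (1073573/159842, -885729/159842)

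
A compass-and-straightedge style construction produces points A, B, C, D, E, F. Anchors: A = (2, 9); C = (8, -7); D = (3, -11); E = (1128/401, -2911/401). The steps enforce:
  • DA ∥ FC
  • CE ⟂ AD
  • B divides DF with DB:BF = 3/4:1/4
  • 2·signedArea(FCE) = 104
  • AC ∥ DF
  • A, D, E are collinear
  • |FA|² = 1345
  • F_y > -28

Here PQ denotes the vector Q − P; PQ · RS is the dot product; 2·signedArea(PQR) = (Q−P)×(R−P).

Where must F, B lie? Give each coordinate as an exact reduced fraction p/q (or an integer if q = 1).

B = (15/2, -23)
F = (9, -27)

1. F_x = 9  [DA ∥ FC ∩ AC ∥ DF]
2. F_y = -27  [DA ∥ FC ∩ AC ∥ DF]
   → F = (9, -27)
3. B_x = 15/2  [B divides DF with DB:BF = 3/4:1/4]
4. B_y = -23  [B divides DF with DB:BF = 3/4:1/4]
   → B = (15/2, -23)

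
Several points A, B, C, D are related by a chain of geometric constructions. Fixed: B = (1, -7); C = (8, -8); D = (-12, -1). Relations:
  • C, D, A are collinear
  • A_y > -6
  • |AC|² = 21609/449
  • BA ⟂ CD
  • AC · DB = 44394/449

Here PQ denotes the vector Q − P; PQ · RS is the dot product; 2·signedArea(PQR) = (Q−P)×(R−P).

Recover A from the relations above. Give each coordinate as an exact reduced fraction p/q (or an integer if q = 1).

A = (652/449, -2563/449)

1. A_x = 652/449  [C, D, A are collinear ∩ BA ⟂ CD]
2. A_y = -2563/449  [C, D, A are collinear ∩ BA ⟂ CD]
   → A = (652/449, -2563/449)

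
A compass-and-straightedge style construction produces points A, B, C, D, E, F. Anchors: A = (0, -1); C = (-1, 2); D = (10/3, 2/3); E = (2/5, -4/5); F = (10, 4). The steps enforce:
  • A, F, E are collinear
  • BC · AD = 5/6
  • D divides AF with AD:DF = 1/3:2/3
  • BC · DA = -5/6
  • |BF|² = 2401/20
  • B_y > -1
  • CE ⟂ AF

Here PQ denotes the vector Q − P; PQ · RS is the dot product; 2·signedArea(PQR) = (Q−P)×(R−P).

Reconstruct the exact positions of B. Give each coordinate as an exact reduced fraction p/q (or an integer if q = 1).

B = (1/5, -9/10)

1. B_x = 1/5  [line 10/3·x + 5/3·y + 5/6 = 0 ∩ |BF|² = 2401/20]
2. B_y = -9/10  [line 10/3·x + 5/3·y + 5/6 = 0 ∩ |BF|² = 2401/20]
   → B = (1/5, -9/10)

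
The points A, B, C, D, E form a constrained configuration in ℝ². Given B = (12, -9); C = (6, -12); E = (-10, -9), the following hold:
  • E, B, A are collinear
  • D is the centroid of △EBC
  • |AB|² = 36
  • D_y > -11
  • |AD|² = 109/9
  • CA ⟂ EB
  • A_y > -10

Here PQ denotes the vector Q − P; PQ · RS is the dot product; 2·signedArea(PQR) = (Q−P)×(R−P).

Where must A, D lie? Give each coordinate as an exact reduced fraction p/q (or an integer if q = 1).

1. A_x = 6  [E, B, A are collinear ∩ CA ⟂ EB]
2. A_y = -9  [E, B, A are collinear ∩ CA ⟂ EB]
   → A = (6, -9)
3. D_x = 8/3  [D is the centroid of △EBC]
4. D_y = -10  [D is the centroid of △EBC]
   → D = (8/3, -10)

A = (6, -9)
D = (8/3, -10)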